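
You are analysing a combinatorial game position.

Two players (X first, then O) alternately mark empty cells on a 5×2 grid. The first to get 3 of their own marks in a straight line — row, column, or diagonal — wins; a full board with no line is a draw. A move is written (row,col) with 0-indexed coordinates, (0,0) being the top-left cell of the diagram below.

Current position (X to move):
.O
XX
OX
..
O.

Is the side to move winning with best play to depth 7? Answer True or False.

p1 X@[.O/XX/OX/../O.]: (0,0)[XO/XX/OX/../O.]-1 (3,0)[.O/XX/OX/X./O.]+0 (3,1)[.O/XX/OX/.X/O.]+1* (4,1)[.O/XX/OX/../OX]-1
p2 O@[.O/XX/OX/.X/O.] terminal -1; root [.O/XX/OX/../O.] d7

X winning at [.O/XX/OX/../O.]: True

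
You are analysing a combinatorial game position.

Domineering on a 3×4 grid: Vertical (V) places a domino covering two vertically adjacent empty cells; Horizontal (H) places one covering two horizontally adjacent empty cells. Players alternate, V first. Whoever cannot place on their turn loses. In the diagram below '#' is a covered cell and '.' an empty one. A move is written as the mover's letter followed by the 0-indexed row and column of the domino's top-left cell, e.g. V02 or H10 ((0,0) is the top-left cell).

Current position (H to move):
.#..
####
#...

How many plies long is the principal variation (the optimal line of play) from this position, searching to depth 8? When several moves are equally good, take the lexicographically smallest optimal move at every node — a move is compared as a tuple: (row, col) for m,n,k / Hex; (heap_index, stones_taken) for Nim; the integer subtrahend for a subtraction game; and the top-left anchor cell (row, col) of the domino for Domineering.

ply 1, H at .#../####/#... | H02=+1→.###/####/#...*; H21=+1→.#../####/###.; H22=+1→.#../####/#.##
ply 2: .###/####/#... is terminal -1 (V); from .#../####/#... depth 8

PV length from [.#../####/#...]: 1 ply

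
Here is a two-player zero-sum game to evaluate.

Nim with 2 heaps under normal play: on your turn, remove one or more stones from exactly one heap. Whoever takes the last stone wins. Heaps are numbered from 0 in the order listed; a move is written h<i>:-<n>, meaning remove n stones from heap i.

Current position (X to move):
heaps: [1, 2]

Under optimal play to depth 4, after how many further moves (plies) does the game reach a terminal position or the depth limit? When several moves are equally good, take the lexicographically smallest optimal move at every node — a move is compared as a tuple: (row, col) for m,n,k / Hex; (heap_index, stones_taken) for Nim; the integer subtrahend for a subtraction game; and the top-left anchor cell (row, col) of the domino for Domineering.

ply 1, X at (1,2) | h0:-1=-1→(0,2); h1:-1=+1→(1,1)*; h1:-2=-1→(1,0)
ply 2, O at (1,1) | h0:-1=-1→(0,1)*; h1:-1=-1→(1,0)
ply 3, X at (0,1) | h1:-1=+1→(0,0)*
ply 4: (0,0) is terminal -1 (O); from (1,2) depth 4

PV length from [(1,2)]: 3 plies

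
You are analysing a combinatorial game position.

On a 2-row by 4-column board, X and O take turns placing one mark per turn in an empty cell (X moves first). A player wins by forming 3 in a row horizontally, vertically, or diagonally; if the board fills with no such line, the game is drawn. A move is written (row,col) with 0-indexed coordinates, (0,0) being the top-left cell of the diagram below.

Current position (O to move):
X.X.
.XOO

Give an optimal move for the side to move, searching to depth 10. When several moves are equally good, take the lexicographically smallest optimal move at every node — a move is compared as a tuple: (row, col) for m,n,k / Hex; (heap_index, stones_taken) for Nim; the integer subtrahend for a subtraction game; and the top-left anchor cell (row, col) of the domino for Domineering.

p1 O@[X.X./.XOO]: (0,1)[XOX./.XOO]+0* (0,3)[X.XO/.XOO]-1 (1,0)[X.X./OXOO]-1
p2 X@[XOX./.XOO]: (0,3)[XOXX/.XOO]+0* (1,0)[XOX./XXOO]+0
p3 O@[XOXX/.XOO]: (1,0)[XOXX/OXOO]+0*
p4 X@[XOXX/OXOO] terminal +0; root [X.X./.XOO] d10

O's best at [X.X./.XOO]: (0,1)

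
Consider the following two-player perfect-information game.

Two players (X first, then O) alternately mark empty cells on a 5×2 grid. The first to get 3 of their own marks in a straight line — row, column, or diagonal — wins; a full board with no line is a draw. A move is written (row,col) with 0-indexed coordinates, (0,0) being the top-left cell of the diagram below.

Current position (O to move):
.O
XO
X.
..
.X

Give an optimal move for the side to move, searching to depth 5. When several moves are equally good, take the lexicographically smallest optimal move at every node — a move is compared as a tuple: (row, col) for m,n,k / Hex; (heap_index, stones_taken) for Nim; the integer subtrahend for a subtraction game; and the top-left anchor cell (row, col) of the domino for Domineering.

p1 O@[.O/XO/X./../.X]: (0,0)[OO/XO/X./../.X]-1 (2,1)[.O/XO/XO/../.X]+1* (3,0)[.O/XO/X./O./.X]-1 (3,1)[.O/XO/X./.O/.X]-1 (4,0)[.O/XO/X./../OX]-1
p2 X@[.O/XO/XO/../.X] terminal -1; root [.O/XO/X./../.X] d5

O's best at [.O/XO/X./../.X]: (2,1)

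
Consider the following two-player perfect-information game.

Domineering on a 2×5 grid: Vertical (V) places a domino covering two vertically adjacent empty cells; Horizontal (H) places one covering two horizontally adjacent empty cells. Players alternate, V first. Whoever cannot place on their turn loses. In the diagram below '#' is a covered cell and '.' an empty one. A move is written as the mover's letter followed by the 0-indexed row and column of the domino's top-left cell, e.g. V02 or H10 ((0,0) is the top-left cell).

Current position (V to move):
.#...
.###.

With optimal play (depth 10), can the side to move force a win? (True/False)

V winning at [.#.../.###.]: True

p1 V@[.#.../.###.]: V00[##.../####.]-1 V04[.#..#/.####]+1*
p2 H@[.#..#/.####]: H02[.####/.####]-1*
p3 V@[.####/.####]: V00[#####/#####]+1*
p4 H@[#####/#####] terminal -1; root [.#.../.###.] d10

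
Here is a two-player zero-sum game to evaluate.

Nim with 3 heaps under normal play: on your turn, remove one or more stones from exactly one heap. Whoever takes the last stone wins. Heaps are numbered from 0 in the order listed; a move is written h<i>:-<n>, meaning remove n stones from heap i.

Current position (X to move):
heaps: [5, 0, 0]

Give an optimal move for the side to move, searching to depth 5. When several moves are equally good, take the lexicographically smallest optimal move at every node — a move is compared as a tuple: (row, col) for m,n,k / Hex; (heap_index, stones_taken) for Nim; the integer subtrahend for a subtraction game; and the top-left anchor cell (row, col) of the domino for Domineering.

X's best at [(5,0,0)]: h0:-5

p1 X@[(5,0,0)]: h0:-1[(4,0,0)]-1 h0:-2[(3,0,0)]-1 h0:-3[(2,0,0)]-1 h0:-4[(1,0,0)]-1 h0:-5[(0,0,0)]+1*
p2 O@[(0,0,0)] terminal -1; root [(5,0,0)] d5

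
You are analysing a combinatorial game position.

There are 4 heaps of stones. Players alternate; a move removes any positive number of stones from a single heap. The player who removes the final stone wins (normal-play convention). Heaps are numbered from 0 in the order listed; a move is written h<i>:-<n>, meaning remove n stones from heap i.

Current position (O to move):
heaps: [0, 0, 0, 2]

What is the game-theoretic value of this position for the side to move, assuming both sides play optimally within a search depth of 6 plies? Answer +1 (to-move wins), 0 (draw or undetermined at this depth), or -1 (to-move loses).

value((0,0,0,2), O) = +1

p1 O@[(0,0,0,2)]: h3:-1[(0,0,0,1)]-1 h3:-2[(0,0,0,0)]+1*
p2 X@[(0,0,0,0)] terminal -1; root [(0,0,0,2)] d6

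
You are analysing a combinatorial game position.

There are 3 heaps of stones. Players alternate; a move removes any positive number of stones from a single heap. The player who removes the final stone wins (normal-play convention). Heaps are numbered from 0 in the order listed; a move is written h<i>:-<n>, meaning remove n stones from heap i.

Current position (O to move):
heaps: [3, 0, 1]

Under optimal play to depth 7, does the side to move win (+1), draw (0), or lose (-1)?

[(3,0,1)] O move#1: h0:-1:-1/(2,0,1), h0:-2:+1/(1,0,1)*, h0:-3:-1/(0,0,1), h2:-1:-1/(3,0,0)
[(1,0,1)] X move#2: h0:-1:-1/(0,0,1)*, h2:-1:-1/(1,0,0)
[(0,0,1)] O move#3: h2:-1:+1/(0,0,0)*
[(0,0,0)] end (terminal -1, X#4); searched (3,0,1) to 7

value((3,0,1), O) = +1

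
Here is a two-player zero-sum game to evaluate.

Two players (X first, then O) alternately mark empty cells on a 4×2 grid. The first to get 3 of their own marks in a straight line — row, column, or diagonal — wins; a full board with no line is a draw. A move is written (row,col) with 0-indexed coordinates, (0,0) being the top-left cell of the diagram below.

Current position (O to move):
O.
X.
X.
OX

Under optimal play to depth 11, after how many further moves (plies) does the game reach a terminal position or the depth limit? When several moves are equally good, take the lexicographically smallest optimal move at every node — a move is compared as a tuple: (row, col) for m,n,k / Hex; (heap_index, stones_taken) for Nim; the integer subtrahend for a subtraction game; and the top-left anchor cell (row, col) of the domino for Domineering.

[O./X./X./OX] O move#1: (0,1):+0/OO/X./X./OX*, (1,1):+0/O./XO/X./OX, (2,1):+0/O./X./XO/OX
[OO/X./X./OX] X move#2: (1,1):+0/OO/XX/X./OX*, (2,1):+0/OO/X./XX/OX
[OO/XX/X./OX] O move#3: (2,1):+0/OO/XX/XO/OX*
[OO/XX/XO/OX] end (terminal +0, X#4); searched O./X./X./OX to 11

PV length from [O./X./X./OX]: 3 plies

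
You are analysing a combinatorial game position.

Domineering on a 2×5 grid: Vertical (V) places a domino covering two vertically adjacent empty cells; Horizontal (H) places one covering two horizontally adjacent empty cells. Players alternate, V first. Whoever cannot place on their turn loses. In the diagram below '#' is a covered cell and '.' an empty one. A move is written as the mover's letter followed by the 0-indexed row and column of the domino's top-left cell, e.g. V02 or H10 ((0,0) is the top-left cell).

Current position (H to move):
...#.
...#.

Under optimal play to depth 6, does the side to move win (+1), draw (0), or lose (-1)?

value(...#./...#., H) = -1

ply 1, H at ...#./...#. | H00=-1→##.#./...#.*; H01=-1→.###./...#.; H10=-1→...#./##.#.; H11=-1→...#./.###.
ply 2, V at ##.#./...#. | V02=+1→####./..##.*; V04=-1→##.##/...##
ply 3, H at ####./..##. | H10=-1→####./####.*
ply 4, V at ####./####. | V04=+1→#####/#####*
ply 5: #####/##### is terminal -1 (H); from ...#./...#. depth 6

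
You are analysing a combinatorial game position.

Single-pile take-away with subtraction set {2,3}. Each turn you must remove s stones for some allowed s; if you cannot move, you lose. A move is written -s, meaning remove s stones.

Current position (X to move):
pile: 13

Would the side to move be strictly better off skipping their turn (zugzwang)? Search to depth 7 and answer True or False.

zugzwang(13, X) = False

ply 1, X at 13 | -2=+1→11*; -3=+1→10
ply 2, O at 11 | -2=-1→9*; -3=-1→8
ply 3, X at 9 | -2=-1→7; -3=+1→6*
ply 4, O at 6 | -2=-1→4*; -3=-1→3
ply 5, X at 4 | -2=-1→2; -3=+1→1*
ply 6: 1 is terminal -1 (O); from 13 depth 7
if X skipped the turn, O would face:
~ ply 1, O at 13 | -2=+1→11*; -3=+1→10
~ ply 2, X at 11 | -2=-1→9*; -3=-1→8
~ ply 3, O at 9 | -2=-1→7; -3=+1→6*
~ ply 4, X at 6 | -2=-1→4*; -3=-1→3
~ ply 5, O at 4 | -2=-1→2; -3=+1→1*
~ ply 6: 1 is terminal -1 (X); from 13 depth 7
compare (X): move=+1 vs pass=-1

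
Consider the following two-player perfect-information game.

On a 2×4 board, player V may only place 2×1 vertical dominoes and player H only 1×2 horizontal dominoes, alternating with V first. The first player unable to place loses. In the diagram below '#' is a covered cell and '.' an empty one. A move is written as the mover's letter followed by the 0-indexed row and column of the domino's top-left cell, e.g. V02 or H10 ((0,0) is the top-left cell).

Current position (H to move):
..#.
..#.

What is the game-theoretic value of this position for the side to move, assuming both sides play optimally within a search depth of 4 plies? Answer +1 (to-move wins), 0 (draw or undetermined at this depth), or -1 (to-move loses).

[..#./..#.] H move#1: H00:+1/###./..#.*, H10:+1/..#./###.
[###./..#.] V move#2: V03:-1/####/..##*
[####/..##] H move#3: H10:+1/####/####*
[####/####] end (terminal -1, V#4); searched ..#./..#. to 4

value(..#./..#., H) = +1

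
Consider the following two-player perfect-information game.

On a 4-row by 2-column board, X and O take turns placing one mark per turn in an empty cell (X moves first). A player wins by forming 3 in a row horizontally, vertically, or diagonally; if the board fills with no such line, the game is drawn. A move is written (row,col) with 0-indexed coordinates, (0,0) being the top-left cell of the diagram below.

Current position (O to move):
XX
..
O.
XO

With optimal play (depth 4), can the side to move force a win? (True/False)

O winning at [XX/../O./XO]: False

[XX/../O./XO] O move#1: (1,0):+0/XX/O./O./XO*, (1,1):+0/XX/.O/O./XO, (2,1):+0/XX/../OO/XO
[XX/O./O./XO] X move#2: (1,1):+0/XX/OX/O./XO*, (2,1):+0/XX/O./OX/XO
[XX/OX/O./XO] O move#3: (2,1):+0/XX/OX/OO/XO*
[XX/OX/OO/XO] end (terminal +0, X#4); searched XX/../O./XO to 4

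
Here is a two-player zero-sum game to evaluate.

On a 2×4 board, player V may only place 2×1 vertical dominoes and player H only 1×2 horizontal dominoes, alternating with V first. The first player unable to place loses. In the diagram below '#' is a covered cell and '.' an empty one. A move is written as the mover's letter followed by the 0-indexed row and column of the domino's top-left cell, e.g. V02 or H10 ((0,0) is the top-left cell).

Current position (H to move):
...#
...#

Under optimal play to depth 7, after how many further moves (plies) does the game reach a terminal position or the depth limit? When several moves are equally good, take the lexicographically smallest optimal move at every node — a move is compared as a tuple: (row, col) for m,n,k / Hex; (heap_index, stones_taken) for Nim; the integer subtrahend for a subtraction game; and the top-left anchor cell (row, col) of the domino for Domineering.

ply 1, H at ...#/...# | H00=+1→##.#/...#*; H01=+1→.###/...#; H10=+1→...#/##.#; H11=+1→...#/.###
ply 2, V at ##.#/...# | V02=-1→####/..##*
ply 3, H at ####/..## | H10=+1→####/####*
ply 4: ####/#### is terminal -1 (V); from ...#/...# depth 7

PV length from [...#/...#]: 3 plies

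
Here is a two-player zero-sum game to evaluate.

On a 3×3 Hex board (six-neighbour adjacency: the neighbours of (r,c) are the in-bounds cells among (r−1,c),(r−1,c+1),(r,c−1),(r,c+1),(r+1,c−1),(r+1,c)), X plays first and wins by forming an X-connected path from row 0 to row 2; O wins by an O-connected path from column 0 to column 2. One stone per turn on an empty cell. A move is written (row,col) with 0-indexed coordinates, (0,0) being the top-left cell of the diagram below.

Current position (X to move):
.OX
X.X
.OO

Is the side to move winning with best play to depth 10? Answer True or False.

ply 1, X at .OX/X.X/.OO | (0,0)=-1→XOX/X.X/.OO; (1,1)=-1→.OX/XXX/.OO; (2,0)=+1→.OX/X.X/XOO*
ply 2, O at .OX/X.X/XOO | (0,0)=-1→OOX/X.X/XOO*; (1,1)=-1→.OX/XOX/XOO
ply 3, X at OOX/X.X/XOO | (1,1)=+1→OOX/XXX/XOO*
ply 4: OOX/XXX/XOO is terminal -1 (O); from .OX/X.X/.OO depth 10

X winning at [.OX/X.X/.OO]: True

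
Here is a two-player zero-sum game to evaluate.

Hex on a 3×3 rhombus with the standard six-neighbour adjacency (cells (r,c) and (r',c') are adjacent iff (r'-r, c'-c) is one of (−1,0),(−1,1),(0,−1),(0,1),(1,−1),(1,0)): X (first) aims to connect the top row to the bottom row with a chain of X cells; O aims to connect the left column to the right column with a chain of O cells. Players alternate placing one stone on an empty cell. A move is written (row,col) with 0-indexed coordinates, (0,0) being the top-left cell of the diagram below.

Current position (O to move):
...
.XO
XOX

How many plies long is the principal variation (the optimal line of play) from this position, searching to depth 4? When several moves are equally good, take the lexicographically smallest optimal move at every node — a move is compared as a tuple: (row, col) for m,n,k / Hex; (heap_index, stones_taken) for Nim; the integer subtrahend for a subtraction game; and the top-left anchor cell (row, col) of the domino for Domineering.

PV length from [.../.XO/XOX]: 2 plies

ply 1, O at .../.XO/XOX | (0,0)=-1→O../.XO/XOX*; (0,1)=-1→.O./.XO/XOX; (0,2)=-1→..O/.XO/XOX; (1,0)=-1→.../OXO/XOX
ply 2, X at O../.XO/XOX | (0,1)=+1→OX./.XO/XOX*; (0,2)=+1→O.X/.XO/XOX; (1,0)=+1→O../XXO/XOX
ply 3: OX./.XO/XOX is terminal -1 (O); from .../.XO/XOX depth 4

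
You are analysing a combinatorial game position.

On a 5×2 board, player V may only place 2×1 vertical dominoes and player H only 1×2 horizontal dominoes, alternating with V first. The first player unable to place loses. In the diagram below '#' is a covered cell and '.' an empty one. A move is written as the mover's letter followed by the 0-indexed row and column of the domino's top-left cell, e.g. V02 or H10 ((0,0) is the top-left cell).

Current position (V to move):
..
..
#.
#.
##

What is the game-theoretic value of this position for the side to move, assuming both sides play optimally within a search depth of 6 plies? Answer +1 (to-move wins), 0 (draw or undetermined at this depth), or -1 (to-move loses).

value(../../#./#./##, V) = +1

[../../#./#./##] V move#1: V00:+1/#./#./#./#./##*, V01:+1/.#/.#/#./#./##, V11:-1/../.#/##/#./##, V21:-1/../../##/##/##
[#./#./#./#./##] end (terminal -1, H#2); searched ../../#./#./## to 6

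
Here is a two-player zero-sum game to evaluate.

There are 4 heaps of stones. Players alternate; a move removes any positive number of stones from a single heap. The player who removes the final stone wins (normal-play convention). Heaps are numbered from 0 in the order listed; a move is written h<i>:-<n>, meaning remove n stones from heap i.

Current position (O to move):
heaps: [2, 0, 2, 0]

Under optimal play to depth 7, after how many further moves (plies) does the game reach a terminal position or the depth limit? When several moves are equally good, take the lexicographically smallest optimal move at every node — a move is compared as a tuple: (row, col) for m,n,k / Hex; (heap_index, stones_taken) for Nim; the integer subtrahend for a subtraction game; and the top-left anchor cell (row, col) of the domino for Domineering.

PV length from [(2,0,2,0)]: 4 plies

ply 1, O at (2,0,2,0) | h0:-1=-1→(1,0,2,0)*; h0:-2=-1→(0,0,2,0); h2:-1=-1→(2,0,1,0); h2:-2=-1→(2,0,0,0)
ply 2, X at (1,0,2,0) | h0:-1=-1→(0,0,2,0); h2:-1=+1→(1,0,1,0)*; h2:-2=-1→(1,0,0,0)
ply 3, O at (1,0,1,0) | h0:-1=-1→(0,0,1,0)*; h2:-1=-1→(1,0,0,0)
ply 4, X at (0,0,1,0) | h2:-1=+1→(0,0,0,0)*
ply 5: (0,0,0,0) is terminal -1 (O); from (2,0,2,0) depth 7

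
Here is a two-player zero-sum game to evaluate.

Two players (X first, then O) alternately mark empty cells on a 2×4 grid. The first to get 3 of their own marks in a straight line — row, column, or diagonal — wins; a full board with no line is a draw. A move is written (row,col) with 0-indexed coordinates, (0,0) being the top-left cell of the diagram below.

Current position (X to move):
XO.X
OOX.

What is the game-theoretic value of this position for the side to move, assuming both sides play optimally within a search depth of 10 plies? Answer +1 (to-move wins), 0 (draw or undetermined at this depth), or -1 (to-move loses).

value(XO.X/OOX., X) = 0

p1 X@[XO.X/OOX.]: (0,2)[XOXX/OOX.]+0* (1,3)[XO.X/OOXX]+0
p2 O@[XOXX/OOX.]: (1,3)[XOXX/OOXO]+0*
p3 X@[XOXX/OOXO] terminal +0; root [XO.X/OOX.] d10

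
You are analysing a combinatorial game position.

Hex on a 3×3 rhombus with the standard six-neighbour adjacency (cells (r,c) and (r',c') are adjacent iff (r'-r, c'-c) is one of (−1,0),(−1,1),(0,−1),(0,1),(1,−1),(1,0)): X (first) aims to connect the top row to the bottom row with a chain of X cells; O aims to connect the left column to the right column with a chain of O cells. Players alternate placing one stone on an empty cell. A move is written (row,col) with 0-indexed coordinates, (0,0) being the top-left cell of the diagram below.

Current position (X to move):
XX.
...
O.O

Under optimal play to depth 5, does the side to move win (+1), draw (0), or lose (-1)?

value(XX./.../O.O, X) = -1

[XX./.../O.O] X move#1: (0,2):-1/XXX/.../O.O*, (1,0):-1/XX./X../O.O, (1,1):-1/XX./.X./O.O, (1,2):-1/XX./..X/O.O, (2,1):-1/XX./.../OXO
[XXX/.../O.O] O move#2: (1,0):-1/XXX/O../O.O, (1,1):+1/XXX/.O./O.O*, (1,2):+1/XXX/..O/O.O, (2,1):+1/XXX/.../OOO
[XXX/.O./O.O] X move#3: (1,0):-1/XXX/XO./O.O*, (1,2):-1/XXX/.OX/O.O, (2,1):-1/XXX/.O./OXO
[XXX/XO./O.O] O move#4: (1,2):+1/XXX/XOO/O.O*, (2,1):+1/XXX/XO./OOO
[XXX/XOO/O.O] end (terminal -1, X#5); searched XX./.../O.O to 5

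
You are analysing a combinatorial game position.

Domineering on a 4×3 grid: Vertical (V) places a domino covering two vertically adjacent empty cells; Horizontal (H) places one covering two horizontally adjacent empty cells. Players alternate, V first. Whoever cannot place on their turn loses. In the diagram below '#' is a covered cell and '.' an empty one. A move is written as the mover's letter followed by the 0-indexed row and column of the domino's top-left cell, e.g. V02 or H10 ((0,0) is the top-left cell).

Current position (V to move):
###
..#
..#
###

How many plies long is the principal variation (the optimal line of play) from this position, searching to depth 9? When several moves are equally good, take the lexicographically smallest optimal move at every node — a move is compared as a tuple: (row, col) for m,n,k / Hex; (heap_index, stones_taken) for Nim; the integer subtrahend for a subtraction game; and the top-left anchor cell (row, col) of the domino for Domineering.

ply 1, V at ###/..#/..#/### | V10=+1→###/#.#/#.#/###*; V11=+1→###/.##/.##/###
ply 2: ###/#.#/#.#/### is terminal -1 (H); from ###/..#/..#/### depth 9

PV length from [###/..#/..#/###]: 1 ply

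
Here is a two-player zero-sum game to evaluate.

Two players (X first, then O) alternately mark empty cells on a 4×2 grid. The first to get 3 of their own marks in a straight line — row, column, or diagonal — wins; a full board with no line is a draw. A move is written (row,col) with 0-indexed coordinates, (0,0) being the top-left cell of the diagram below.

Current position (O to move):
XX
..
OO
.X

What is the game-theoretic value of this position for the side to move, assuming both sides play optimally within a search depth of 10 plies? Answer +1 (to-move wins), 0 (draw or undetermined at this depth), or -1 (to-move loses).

value(XX/../OO/.X, O) = 0

ply 1, O at XX/../OO/.X | (1,0)=+0→XX/O./OO/.X*; (1,1)=+0→XX/.O/OO/.X; (3,0)=+0→XX/../OO/OX
ply 2, X at XX/O./OO/.X | (1,1)=-1→XX/OX/OO/.X; (3,0)=+0→XX/O./OO/XX*
ply 3, O at XX/O./OO/XX | (1,1)=+0→XX/OO/OO/XX*
ply 4: XX/OO/OO/XX is terminal +0 (X); from XX/../OO/.X depth 10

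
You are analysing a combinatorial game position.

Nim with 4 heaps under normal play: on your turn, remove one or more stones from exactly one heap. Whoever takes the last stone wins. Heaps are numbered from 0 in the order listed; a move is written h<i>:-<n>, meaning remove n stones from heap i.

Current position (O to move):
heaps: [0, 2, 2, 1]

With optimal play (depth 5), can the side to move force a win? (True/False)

ply 1, O at (0,2,2,1) | h1:-1=-1→(0,1,2,1); h1:-2=-1→(0,0,2,1); h2:-1=-1→(0,2,1,1); h2:-2=-1→(0,2,0,1); h3:-1=+1→(0,2,2,0)*
ply 2, X at (0,2,2,0) | h1:-1=-1→(0,1,2,0)*; h1:-2=-1→(0,0,2,0); h2:-1=-1→(0,2,1,0); h2:-2=-1→(0,2,0,0)
ply 3, O at (0,1,2,0) | h1:-1=-1→(0,0,2,0); h2:-1=+1→(0,1,1,0)*; h2:-2=-1→(0,1,0,0)
ply 4, X at (0,1,1,0) | h1:-1=-1→(0,0,1,0)*; h2:-1=-1→(0,1,0,0)
ply 5, O at (0,0,1,0) | h2:-1=+1→(0,0,0,0)*
ply 6: (0,0,0,0) is terminal -1 (X); from (0,2,2,1) depth 5

O winning at [(0,2,2,1)]: True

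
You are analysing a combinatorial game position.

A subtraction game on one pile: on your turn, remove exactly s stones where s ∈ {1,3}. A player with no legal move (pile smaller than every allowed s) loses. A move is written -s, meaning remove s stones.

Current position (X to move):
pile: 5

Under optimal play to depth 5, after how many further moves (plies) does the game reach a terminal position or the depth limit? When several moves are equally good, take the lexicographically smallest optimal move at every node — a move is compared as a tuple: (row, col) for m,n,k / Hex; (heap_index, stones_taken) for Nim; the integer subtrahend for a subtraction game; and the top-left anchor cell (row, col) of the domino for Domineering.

PV length from [5]: 5 plies

ply 1, X at 5 | -1=+1→4*; -3=+1→2
ply 2, O at 4 | -1=-1→3*; -3=-1→1
ply 3, X at 3 | -1=+1→2*; -3=+1→0
ply 4, O at 2 | -1=-1→1*
ply 5, X at 1 | -1=+1→0*
ply 6: 0 is terminal -1 (O); from 5 depth 5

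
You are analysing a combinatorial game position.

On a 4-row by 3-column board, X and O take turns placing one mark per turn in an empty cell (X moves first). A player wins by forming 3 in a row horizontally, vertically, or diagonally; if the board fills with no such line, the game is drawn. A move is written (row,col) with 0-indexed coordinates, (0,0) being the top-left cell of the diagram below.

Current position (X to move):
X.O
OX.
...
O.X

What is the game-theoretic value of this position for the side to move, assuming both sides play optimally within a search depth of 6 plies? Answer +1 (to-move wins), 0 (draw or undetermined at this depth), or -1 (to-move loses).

value(X.O/OX./.../O.X, X) = +1

[X.O/OX./.../O.X] X move#1: (0,1):-1/XXO/OX./.../O.X, (1,2):-1/X.O/OXX/.../O.X, (2,0):+0/X.O/OX./X../O.X, (2,1):-1/X.O/OX./.X./O.X, (2,2):+1/X.O/OX./..X/O.X*, (3,1):-1/X.O/OX./.../OXX
[X.O/OX./..X/O.X] end (terminal -1, O#2); searched X.O/OX./.../O.X to 6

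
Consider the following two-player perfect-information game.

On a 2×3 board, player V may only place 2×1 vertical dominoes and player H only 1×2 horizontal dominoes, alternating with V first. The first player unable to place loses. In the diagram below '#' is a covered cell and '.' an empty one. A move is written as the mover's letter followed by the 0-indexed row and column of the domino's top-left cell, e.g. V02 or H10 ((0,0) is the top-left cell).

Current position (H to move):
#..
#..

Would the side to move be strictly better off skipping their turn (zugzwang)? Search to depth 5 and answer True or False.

p1 H@[#../#..]: H01[###/#..]+1* H11[#../###]+1
p2 V@[###/#..] terminal -1; root [#../#..] d5
if H skipped the turn, V would face:
~ p1 V@[#../#..]: V01[##./##.]+1* V02[#.#/#.#]+1
~ p2 H@[##./##.] terminal -1; root [#../#..] d5
compare (H): move=+1 vs pass=-1

zugzwang(#../#.., H) = False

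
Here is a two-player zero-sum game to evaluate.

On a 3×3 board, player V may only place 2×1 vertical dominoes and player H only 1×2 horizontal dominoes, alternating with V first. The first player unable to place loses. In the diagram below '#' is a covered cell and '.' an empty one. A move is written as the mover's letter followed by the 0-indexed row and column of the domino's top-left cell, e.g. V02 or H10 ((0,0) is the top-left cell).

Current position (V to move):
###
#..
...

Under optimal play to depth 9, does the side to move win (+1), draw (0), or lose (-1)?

value(###/#../..., V) = +1

ply 1, V at ###/#../... | V11=+1→###/##./.#.*; V12=-1→###/#.#/..#
ply 2: ###/##./.#. is terminal -1 (H); from ###/#../... depth 9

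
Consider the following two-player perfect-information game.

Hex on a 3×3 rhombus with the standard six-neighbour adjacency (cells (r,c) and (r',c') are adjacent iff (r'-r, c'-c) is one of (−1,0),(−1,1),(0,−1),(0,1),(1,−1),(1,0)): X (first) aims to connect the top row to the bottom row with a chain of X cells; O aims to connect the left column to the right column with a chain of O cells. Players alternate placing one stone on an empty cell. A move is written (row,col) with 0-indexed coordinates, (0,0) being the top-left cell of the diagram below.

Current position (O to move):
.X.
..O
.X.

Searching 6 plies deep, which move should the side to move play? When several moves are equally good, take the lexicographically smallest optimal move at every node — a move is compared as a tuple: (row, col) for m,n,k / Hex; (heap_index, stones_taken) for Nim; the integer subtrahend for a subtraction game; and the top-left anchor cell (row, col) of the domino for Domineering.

ply 1, O at .X./..O/.X. | (0,0)=-1→OX./..O/.X.; (0,2)=-1→.XO/..O/.X.; (1,0)=-1→.X./O.O/.X.; (1,1)=+1→.X./.OO/.X.*; (2,0)=-1→.X./..O/OX.; (2,2)=-1→.X./..O/.XO
ply 2, X at .X./.OO/.X. | (0,0)=-1→XX./.OO/.X.*; (0,2)=-1→.XX/.OO/.X.; (1,0)=-1→.X./XOO/.X.; (2,0)=-1→.X./.OO/XX.; (2,2)=-1→.X./.OO/.XX
ply 3, O at XX./.OO/.X. | (0,2)=+1→XXO/.OO/.X.*; (1,0)=+1→XX./OOO/.X.; (2,0)=+1→XX./.OO/OX.; (2,2)=+1→XX./.OO/.XO
ply 4, X at XXO/.OO/.X. | (1,0)=-1→XXO/XOO/.X.*; (2,0)=-1→XXO/.OO/XX.; (2,2)=-1→XXO/.OO/.XX
ply 5, O at XXO/XOO/.X. | (2,0)=+1→XXO/XOO/OX.*; (2,2)=-1→XXO/XOO/.XO
ply 6: XXO/XOO/OX. is terminal -1 (X); from .X./..O/.X. depth 6

O's best at [.X./..O/.X.]: (1,1)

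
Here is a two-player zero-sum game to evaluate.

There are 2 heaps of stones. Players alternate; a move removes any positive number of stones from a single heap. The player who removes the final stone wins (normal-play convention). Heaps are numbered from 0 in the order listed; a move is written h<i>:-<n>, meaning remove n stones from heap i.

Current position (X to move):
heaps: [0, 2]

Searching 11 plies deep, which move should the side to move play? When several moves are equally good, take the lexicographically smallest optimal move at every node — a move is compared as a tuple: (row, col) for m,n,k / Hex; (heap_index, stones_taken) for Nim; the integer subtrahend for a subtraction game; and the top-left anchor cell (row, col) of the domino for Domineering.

ply 1, X at (0,2) | h1:-1=-1→(0,1); h1:-2=+1→(0,0)*
ply 2: (0,0) is terminal -1 (O); from (0,2) depth 11

X's best at [(0,2)]: h1:-2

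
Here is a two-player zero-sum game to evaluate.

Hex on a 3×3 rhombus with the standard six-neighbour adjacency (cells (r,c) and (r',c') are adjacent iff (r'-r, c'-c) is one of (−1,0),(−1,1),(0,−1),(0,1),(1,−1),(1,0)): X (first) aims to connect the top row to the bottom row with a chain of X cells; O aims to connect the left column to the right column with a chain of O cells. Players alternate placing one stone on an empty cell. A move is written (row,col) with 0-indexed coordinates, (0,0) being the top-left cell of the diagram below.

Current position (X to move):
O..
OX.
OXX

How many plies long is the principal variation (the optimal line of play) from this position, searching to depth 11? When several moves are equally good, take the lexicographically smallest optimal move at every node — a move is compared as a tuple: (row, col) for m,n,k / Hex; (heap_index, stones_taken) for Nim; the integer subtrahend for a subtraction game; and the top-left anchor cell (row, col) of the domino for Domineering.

[O../OX./OXX] X move#1: (0,1):+1/OX./OX./OXX*, (0,2):+1/O.X/OX./OXX, (1,2):+1/O../OXX/OXX
[OX./OX./OXX] end (terminal -1, O#2); searched O../OX./OXX to 11

PV length from [O../OX./OXX]: 1 ply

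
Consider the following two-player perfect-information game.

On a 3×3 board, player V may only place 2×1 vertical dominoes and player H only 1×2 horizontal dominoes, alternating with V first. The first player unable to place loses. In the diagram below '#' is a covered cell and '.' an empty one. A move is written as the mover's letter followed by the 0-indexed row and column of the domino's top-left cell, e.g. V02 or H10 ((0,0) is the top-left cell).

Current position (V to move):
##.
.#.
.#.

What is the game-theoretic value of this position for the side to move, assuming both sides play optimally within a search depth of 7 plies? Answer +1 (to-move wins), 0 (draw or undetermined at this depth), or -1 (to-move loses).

ply 1, V at ##./.#./.#. | V02=+1→###/.##/.#.*; V10=+1→##./##./##.; V12=+1→##./.##/.##
ply 2: ###/.##/.#. is terminal -1 (H); from ##./.#./.#. depth 7

value(##./.#./.#., V) = +1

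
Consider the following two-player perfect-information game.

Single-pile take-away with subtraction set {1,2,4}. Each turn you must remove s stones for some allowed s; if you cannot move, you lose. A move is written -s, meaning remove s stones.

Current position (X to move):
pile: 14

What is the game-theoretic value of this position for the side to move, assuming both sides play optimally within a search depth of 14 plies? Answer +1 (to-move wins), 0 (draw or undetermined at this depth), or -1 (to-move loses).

value(14, X) = +1

p1 X@[14]: -1[13]-1 -2[12]+1* -4[10]-1
p2 O@[12]: -1[11]-1* -2[10]-1 -4[8]-1
p3 X@[11]: -1[10]-1 -2[9]+1* -4[7]-1
p4 O@[9]: -1[8]-1* -2[7]-1 -4[5]-1
p5 X@[8]: -1[7]-1 -2[6]+1* -4[4]-1
p6 O@[6]: -1[5]-1* -2[4]-1 -4[2]-1
p7 X@[5]: -1[4]-1 -2[3]+1* -4[1]-1
p8 O@[3]: -1[2]-1* -2[1]-1
p9 X@[2]: -1[1]-1 -2[0]+1*
p10 O@[0] terminal -1; root [14] d14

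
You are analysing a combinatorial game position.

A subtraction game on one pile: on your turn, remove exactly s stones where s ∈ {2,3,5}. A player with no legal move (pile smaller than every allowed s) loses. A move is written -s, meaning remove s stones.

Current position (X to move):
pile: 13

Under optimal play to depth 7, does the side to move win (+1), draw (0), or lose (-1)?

value(13, X) = +1

ply 1, X at 13 | -2=-1→11; -3=-1→10; -5=+1→8*
ply 2, O at 8 | -2=-1→6*; -3=-1→5; -5=-1→3
ply 3, X at 6 | -2=-1→4; -3=-1→3; -5=+1→1*
ply 4: 1 is terminal -1 (O); from 13 depth 7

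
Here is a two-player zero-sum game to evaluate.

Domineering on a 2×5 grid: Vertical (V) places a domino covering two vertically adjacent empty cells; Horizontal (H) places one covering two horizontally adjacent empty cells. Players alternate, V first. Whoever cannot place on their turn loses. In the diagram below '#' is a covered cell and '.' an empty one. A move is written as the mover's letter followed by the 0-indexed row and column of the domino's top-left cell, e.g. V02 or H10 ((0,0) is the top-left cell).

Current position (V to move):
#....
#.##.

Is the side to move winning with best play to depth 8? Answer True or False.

V winning at [#..../#.##.]: False

ply 1, V at #..../#.##. | V01=-1→##.../####.*; V04=-1→#...#/#.###
ply 2, H at ##.../####. | H02=-1→####./####.; H03=+1→##.##/####.*
ply 3: ##.##/####. is terminal -1 (V); from #..../#.##. depth 8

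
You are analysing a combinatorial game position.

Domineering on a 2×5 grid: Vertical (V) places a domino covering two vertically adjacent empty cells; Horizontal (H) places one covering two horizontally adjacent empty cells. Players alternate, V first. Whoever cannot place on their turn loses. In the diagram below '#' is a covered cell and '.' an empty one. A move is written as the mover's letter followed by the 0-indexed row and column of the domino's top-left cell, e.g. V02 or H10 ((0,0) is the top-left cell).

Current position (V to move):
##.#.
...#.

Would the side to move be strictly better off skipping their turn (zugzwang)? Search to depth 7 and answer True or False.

p1 V@[##.#./...#.]: V02[####./..##.]+1* V04[##.##/...##]-1
p2 H@[####./..##.]: H10[####./####.]-1*
p3 V@[####./####.]: V04[#####/#####]+1*
p4 H@[#####/#####] terminal -1; root [##.#./...#.] d7
suppose V passes — search the same position with H to move:
pass> p1 H@[##.#./...#.]: H10[##.#./##.#.]-1* H11[##.#./.###.]-1
pass> p2 V@[##.#./##.#.]: V02[####./####.]+1* V04[##.##/##.##]+1
pass> p3 H@[####./####.] terminal -1; root [##.#./...#.] d7
for V: play +1, pass +1

zugzwang(##.#./...#., V) = False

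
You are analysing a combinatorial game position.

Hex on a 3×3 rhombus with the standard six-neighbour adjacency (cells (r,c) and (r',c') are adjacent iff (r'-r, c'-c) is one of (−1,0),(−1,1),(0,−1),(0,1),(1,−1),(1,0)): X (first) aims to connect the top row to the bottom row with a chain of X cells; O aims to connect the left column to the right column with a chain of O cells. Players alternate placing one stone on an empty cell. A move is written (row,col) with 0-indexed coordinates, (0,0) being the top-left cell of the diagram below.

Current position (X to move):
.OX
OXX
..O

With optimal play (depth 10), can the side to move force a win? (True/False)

ply 1, X at .OX/OXX/..O | (0,0)=+1→XOX/OXX/..O*; (2,0)=+1→.OX/OXX/X.O; (2,1)=+1→.OX/OXX/.XO
ply 2, O at XOX/OXX/..O | (2,0)=-1→XOX/OXX/O.O*; (2,1)=-1→XOX/OXX/.OO
ply 3, X at XOX/OXX/O.O | (2,1)=+1→XOX/OXX/OXO*
ply 4: XOX/OXX/OXO is terminal -1 (O); from .OX/OXX/..O depth 10

X winning at [.OX/OXX/..O]: True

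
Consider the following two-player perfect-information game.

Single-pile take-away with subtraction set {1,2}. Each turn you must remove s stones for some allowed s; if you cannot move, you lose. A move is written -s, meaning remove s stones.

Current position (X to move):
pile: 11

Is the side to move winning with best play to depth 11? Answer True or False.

ply 1, X at 11 | -1=-1→10; -2=+1→9*
ply 2, O at 9 | -1=-1→8*; -2=-1→7
ply 3, X at 8 | -1=-1→7; -2=+1→6*
ply 4, O at 6 | -1=-1→5*; -2=-1→4
ply 5, X at 5 | -1=-1→4; -2=+1→3*
ply 6, O at 3 | -1=-1→2*; -2=-1→1
ply 7, X at 2 | -1=-1→1; -2=+1→0*
ply 8: 0 is terminal -1 (O); from 11 depth 11

X winning at [11]: True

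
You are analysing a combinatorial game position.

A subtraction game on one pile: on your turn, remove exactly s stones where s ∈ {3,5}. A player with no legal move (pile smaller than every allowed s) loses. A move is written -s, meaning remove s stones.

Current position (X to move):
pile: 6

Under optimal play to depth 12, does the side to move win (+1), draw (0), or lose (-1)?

[6] X move#1: -3:-1/3, -5:+1/1*
[1] end (terminal -1, O#2); searched 6 to 12

value(6, X) = +1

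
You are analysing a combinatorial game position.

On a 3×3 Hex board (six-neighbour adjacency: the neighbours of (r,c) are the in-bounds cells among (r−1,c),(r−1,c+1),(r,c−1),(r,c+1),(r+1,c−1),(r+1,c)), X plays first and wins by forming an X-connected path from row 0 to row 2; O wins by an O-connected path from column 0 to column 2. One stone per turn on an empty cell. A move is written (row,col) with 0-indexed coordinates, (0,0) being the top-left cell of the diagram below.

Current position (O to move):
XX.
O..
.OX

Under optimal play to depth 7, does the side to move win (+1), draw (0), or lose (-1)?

value(XX./O../.OX, O) = +1

p1 O@[XX./O../.OX]: (0,2)[XXO/O../.OX]-1 (1,1)[XX./OO./.OX]+1* (1,2)[XX./O.O/.OX]+1 (2,0)[XX./O../OOX]-1
p2 X@[XX./OO./.OX]: (0,2)[XXX/OO./.OX]-1* (1,2)[XX./OOX/.OX]-1 (2,0)[XX./OO./XOX]-1
p3 O@[XXX/OO./.OX]: (1,2)[XXX/OOO/.OX]+1* (2,0)[XXX/OO./OOX]-1
p4 X@[XXX/OOO/.OX] terminal -1; root [XX./O../.OX] d7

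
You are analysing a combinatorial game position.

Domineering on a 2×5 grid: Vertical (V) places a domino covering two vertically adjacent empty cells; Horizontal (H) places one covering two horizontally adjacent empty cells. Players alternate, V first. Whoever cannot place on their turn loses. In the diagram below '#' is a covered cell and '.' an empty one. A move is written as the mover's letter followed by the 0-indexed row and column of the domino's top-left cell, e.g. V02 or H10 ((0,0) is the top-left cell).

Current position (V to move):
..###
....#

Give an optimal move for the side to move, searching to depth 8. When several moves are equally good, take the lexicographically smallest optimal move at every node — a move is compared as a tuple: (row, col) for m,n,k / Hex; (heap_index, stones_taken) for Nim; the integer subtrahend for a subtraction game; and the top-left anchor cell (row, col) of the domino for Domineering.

ply 1, V at ..###/....# | V00=-1→#.###/#...#; V01=+1→.####/.#..#*
ply 2, H at .####/.#..# | H12=-1→.####/.####*
ply 3, V at .####/.#### | V00=+1→#####/#####*
ply 4: #####/##### is terminal -1 (H); from ..###/....# depth 8

V's best at [..###/....#]: V01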